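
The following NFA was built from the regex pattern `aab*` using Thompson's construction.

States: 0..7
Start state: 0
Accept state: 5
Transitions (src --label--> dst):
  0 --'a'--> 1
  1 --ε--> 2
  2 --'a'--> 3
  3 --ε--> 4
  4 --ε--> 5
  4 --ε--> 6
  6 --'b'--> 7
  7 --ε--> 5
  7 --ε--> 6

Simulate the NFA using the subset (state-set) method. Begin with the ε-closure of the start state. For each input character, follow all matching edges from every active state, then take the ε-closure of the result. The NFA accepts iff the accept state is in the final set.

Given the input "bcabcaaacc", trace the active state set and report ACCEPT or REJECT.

S₀ = ε-closure({0}) = {0}
'b' @ 1: {}  — state set empty
rest 'cabcaaacc' ignored (set empty)
final: {}; accept 5 not in set

Answer: REJECT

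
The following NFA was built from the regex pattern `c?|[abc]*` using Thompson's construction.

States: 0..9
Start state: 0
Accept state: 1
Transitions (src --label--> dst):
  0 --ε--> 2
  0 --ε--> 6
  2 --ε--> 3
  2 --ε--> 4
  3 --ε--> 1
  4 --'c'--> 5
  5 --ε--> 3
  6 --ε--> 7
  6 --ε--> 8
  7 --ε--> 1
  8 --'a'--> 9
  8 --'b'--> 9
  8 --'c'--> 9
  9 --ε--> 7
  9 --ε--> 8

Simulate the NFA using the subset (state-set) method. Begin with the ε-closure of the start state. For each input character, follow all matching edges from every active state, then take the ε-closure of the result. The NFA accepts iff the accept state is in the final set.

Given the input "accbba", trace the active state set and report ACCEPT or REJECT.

S₀ = ε-closure({0}) = {0,1,2,3,4,6,7,8}
'a' @ 1: {1,7,8,9}  [accepting]
'c' @ 2: {1,7,8,9}  [accepting]
'c' @ 3: {1,7,8,9}  [accepting]
'b' @ 4: {1,7,8,9}  [accepting]
'b' @ 5: {1,7,8,9}  [accepting]
'a' @ 6: {1,7,8,9}  [accepting]
final: {1,7,8,9}; accept 1 in set

Answer: ACCEPT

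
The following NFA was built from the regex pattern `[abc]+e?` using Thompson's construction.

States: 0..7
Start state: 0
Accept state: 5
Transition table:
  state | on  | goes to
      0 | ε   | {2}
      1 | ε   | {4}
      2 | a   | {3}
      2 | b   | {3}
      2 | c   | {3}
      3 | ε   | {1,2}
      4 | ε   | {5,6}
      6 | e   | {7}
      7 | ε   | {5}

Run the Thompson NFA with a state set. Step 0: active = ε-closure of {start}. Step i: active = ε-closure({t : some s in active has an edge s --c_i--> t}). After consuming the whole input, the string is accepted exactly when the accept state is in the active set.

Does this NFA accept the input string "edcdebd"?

initial (ε-close {0}): {0,2}
'e' @ 1: {}  — no active states
rest 'dcdebd' ignored (set empty)
end set {} — state 5 not in

Answer: REJECT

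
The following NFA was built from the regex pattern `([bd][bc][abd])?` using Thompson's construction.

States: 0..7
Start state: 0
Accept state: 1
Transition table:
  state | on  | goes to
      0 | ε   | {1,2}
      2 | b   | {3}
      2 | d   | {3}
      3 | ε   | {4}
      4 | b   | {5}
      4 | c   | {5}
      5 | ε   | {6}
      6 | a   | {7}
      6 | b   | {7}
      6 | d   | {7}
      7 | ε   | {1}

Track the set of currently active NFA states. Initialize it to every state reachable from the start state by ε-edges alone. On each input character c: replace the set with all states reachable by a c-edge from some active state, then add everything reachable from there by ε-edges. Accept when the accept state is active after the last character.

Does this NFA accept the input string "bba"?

start: ε-closure({0}) = {0,1,2}
'b' @ 1: {3,4}
'b' @ 2: {5,6}
'a' @ 3: {1,7}  ✓accept
end set {1,7} — state 1 in

Answer: ACCEPT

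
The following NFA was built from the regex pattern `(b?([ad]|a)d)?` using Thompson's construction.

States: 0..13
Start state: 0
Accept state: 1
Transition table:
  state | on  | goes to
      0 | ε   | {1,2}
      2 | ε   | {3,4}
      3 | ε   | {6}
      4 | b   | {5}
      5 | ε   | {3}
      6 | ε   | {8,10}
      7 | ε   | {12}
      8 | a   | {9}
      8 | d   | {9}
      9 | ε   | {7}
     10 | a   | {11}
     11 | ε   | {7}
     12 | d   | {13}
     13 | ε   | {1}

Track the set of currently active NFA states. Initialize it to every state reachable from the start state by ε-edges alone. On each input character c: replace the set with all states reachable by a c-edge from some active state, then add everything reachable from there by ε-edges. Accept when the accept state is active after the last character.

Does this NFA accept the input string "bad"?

initial (ε-close {0}): {0,1,2,3,4,6,8,10}
'b' @ 1: {3,5,6,8,10}
'a' @ 2: {7,9,11,12}
'd' @ 3: {1,13}  ✓accept
after full input: {1,13}  (accept=1 in)

Answer: ACCEPT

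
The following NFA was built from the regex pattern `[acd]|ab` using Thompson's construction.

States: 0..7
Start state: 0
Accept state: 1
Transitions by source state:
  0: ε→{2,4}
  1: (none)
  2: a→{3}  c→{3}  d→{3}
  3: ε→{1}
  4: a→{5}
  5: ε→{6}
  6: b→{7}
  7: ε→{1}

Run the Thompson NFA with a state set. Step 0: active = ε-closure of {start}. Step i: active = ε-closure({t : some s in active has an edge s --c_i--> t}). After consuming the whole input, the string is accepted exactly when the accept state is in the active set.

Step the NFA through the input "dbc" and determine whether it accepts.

initial (ε-close {0}): {0,2,4}
'd' @ 1: {1,3}  ✓accept
'b' @ 2: {}  — state set empty
rest 'c' ignored (set empty)
after full input: {}  (accept=1 not in)

Answer: REJECT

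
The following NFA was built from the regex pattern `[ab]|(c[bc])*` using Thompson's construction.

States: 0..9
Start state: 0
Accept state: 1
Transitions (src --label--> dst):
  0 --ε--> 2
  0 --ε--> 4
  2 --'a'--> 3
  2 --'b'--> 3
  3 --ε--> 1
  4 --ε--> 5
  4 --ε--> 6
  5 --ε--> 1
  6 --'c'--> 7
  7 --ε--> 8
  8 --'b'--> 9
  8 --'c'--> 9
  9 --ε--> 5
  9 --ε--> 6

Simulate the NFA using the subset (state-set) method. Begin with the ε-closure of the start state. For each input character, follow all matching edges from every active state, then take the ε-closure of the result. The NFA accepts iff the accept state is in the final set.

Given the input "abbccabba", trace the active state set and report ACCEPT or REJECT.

start: ε-closure({0}) = {0,1,2,4,5,6}
'a' @ 1: {1,3}  ✓accept
'b' @ 2: {}  — dead — no transitions
rest 'bccabba' ignored (set empty)
final: {}; accept 1 not in set

Answer: REJECT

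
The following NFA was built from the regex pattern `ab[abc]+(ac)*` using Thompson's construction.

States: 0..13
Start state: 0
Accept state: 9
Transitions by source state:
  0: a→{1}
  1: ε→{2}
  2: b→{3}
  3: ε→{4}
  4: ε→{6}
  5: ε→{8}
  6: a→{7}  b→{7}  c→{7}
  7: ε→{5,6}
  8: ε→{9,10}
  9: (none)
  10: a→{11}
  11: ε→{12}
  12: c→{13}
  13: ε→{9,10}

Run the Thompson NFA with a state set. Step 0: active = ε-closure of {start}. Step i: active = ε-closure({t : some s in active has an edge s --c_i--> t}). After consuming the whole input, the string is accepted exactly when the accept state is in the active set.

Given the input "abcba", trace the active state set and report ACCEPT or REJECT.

Answer: ACCEPT

Derivation:
S₀ = ε-closure({0}) = {0}
'a' @ 1: {1,2}
'b' @ 2: {3,4,6}
'c' @ 3: {5,6,7,8,9,10}  ✓accept
'b' @ 4: {5,6,7,8,9,10}  ✓accept
'a' @ 5: {5,6,7,8,9,10,11,12}  ✓accept
final: {5,6,7,8,9,10,11,12}; accept 9 in set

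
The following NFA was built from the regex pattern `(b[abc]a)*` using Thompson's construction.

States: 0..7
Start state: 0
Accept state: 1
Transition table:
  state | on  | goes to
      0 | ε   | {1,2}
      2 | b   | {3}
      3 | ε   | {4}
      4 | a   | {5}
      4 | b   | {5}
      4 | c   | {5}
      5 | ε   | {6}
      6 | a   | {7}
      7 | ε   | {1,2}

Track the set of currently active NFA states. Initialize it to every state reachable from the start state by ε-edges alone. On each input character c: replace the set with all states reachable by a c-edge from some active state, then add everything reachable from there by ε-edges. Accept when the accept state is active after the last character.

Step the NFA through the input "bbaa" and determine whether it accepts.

Answer: REJECT

Steps:
initial (ε-close {0}): {0,1,2}
'b' @ 1: {3,4}
'b' @ 2: {5,6}
'a' @ 3: {1,2,7}  ✓accept
'a' @ 4: {}  — dead — no transitions
after full input: {}  (accept=1 not in)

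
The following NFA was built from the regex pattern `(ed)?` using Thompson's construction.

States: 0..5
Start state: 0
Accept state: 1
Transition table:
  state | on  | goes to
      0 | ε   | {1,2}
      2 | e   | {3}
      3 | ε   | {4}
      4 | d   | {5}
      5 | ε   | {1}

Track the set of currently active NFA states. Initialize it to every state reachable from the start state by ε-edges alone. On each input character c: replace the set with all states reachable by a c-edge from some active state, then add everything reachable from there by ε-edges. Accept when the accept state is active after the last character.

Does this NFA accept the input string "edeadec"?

Answer: REJECT

Derivation:
initial (ε-close {0}): {0,1,2}
'e' @ 1: {3,4}
'd' @ 2: {1,5}  [accepting]
'e' @ 3: {}  — no active states
rest 'adec' ignored (set empty)
end set {} — state 1 not in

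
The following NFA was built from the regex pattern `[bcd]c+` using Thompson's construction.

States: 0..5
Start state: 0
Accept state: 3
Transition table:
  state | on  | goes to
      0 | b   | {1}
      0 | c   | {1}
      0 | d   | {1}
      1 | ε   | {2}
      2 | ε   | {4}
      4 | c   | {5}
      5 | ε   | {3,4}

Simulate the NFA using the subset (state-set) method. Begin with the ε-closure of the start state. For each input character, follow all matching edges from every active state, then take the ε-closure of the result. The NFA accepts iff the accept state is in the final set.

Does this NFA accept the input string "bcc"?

S₀ = ε-closure({0}) = {0}
'b' @ 1: {1,2,4}
'c' @ 2: {3,4,5}  [accepting]
'c' @ 3: {3,4,5}  [accepting]
end set {3,4,5} — state 3 in

Answer: ACCEPT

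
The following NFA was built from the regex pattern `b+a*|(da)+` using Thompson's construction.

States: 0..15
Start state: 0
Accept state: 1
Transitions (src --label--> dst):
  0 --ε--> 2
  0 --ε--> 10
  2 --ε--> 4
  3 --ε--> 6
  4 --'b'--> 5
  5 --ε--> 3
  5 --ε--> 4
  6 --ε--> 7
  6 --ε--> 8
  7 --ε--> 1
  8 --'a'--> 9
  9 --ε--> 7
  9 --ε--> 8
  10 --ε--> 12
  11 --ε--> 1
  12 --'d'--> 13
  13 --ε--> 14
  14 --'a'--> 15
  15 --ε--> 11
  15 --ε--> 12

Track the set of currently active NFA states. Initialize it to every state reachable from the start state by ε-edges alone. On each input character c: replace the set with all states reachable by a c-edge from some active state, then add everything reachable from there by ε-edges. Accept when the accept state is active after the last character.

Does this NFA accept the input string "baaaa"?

Answer: ACCEPT

Steps:
initial (ε-close {0}): {0,2,4,10,12}
'b' @ 1: {1,3,4,5,6,7,8}  [accepting]
'a' @ 2: {1,7,8,9}  [accepting]
'a' @ 3: {1,7,8,9}  [accepting]
'a' @ 4: {1,7,8,9}  [accepting]
'a' @ 5: {1,7,8,9}  [accepting]
final: {1,7,8,9}; accept 1 in set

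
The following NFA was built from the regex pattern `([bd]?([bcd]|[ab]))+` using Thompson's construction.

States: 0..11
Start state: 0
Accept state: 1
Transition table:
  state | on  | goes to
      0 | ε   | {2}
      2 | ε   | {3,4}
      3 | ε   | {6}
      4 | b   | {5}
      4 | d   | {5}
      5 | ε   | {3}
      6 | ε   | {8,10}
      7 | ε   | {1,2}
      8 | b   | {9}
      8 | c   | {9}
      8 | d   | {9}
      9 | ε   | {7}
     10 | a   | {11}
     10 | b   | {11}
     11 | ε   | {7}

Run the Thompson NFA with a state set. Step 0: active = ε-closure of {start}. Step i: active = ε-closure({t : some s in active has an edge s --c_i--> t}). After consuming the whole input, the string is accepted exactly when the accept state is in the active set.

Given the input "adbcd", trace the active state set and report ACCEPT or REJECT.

initial (ε-close {0}): {0,2,3,4,6,8,10}
'a' @ 1: {1,2,3,4,6,7,8,10,11}  ✓accept
'd' @ 2: {1,2,3,4,5,6,7,8,9,10}  ✓accept
'b' @ 3: {1,2,3,4,5,6,7,8,9,10,11}  ✓accept
'c' @ 4: {1,2,3,4,6,7,8,9,10}  ✓accept
'd' @ 5: {1,2,3,4,5,6,7,8,9,10}  ✓accept
end set {1,2,3,4,5,6,7,8,9,10} — state 1 in

Answer: ACCEPT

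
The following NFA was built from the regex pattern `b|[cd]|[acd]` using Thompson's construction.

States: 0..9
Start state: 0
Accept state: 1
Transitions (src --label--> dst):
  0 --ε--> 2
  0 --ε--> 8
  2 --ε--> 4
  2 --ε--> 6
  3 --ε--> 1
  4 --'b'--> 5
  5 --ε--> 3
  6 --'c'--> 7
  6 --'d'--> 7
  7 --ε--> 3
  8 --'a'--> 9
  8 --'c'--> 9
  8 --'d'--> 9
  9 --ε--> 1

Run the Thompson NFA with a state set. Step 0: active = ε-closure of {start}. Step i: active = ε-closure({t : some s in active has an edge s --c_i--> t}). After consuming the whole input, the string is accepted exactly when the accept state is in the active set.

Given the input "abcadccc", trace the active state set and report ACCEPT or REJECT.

Answer: REJECT

Derivation:
initial (ε-close {0}): {0,2,4,6,8}
'a' @ 1: {1,9}  ✓accept
'b' @ 2: {}  — no active states
rest 'cadccc' ignored (set empty)
end set {} — state 1 not in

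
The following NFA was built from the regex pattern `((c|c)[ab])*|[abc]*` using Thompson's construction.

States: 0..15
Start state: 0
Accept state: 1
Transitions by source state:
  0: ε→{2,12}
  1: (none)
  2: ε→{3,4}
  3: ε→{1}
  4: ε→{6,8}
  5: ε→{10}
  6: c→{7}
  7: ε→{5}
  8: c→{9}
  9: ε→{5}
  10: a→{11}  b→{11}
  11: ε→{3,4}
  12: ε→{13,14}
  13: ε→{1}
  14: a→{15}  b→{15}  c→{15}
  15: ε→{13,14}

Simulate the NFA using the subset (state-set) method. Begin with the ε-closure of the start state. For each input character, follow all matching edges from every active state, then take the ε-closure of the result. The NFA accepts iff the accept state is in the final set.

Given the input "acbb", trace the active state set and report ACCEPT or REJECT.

initial (ε-close {0}): {0,1,2,3,4,6,8,12,13,14}
'a' @ 1: {1,13,14,15}  (accept∈set)
'c' @ 2: {1,13,14,15}  (accept∈set)
'b' @ 3: {1,13,14,15}  (accept∈set)
'b' @ 4: {1,13,14,15}  (accept∈set)
after full input: {1,13,14,15}  (accept=1 in)

Answer: ACCEPT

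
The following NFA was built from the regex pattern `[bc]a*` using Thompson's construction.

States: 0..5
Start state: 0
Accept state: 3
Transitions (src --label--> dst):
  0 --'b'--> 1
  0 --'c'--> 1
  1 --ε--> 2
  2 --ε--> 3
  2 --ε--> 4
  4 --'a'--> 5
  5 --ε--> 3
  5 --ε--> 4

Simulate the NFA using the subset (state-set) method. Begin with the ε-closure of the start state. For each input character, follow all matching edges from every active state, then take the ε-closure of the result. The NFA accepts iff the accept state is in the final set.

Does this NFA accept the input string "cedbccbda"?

initial (ε-close {0}): {0}
'c' @ 1: {1,2,3,4}  ✓accept
'e' @ 2: {}  — state set empty
rest 'dbccbda' ignored (set empty)
final: {}; accept 3 not in set

Answer: REJECT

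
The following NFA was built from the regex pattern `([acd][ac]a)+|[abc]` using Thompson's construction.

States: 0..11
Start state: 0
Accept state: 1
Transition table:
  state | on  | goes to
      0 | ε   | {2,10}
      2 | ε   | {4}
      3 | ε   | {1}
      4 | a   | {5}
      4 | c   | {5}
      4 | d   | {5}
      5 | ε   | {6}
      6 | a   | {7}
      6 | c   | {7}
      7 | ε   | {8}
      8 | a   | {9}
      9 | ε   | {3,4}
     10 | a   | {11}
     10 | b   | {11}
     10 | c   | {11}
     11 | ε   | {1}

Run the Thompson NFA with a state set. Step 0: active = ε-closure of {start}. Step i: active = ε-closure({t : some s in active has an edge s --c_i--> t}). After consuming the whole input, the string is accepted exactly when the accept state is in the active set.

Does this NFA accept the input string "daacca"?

Answer: ACCEPT

Steps:
initial (ε-close {0}): {0,2,4,10}
'd' @ 1: {5,6}
'a' @ 2: {7,8}
'a' @ 3: {1,3,4,9}  ✓accept
'c' @ 4: {5,6}
'c' @ 5: {7,8}
'a' @ 6: {1,3,4,9}  ✓accept
end set {1,3,4,9} — state 1 in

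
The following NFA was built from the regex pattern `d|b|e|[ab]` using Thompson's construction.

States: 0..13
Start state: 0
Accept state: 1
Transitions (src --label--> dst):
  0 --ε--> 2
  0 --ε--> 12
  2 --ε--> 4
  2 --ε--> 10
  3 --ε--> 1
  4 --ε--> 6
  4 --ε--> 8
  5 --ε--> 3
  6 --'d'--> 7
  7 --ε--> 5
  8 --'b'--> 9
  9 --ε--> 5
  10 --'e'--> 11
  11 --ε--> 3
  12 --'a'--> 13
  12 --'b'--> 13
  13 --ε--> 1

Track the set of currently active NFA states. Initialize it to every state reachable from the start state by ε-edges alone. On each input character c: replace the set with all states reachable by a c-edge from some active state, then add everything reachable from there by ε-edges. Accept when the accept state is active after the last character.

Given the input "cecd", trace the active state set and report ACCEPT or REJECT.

Answer: REJECT

Steps:
initial (ε-close {0}): {0,2,4,6,8,10,12}
'c' @ 1: {}  — dead — no transitions
rest 'ecd' ignored (set empty)
after full input: {}  (accept=1 not in)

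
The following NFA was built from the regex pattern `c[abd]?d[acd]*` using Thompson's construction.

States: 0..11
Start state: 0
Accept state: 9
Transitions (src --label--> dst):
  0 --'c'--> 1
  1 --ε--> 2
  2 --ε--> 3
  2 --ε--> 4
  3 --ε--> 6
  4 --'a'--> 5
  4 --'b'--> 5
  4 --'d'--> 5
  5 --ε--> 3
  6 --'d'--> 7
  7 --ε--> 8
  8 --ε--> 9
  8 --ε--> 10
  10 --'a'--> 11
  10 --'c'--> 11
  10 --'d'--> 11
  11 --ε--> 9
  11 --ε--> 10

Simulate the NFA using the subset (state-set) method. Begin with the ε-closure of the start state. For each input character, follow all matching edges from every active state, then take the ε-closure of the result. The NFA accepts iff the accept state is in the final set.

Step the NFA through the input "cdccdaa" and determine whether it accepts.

Answer: ACCEPT

Derivation:
S₀ = ε-closure({0}) = {0}
'c' @ 1: {1,2,3,4,6}
'd' @ 2: {3,5,6,7,8,9,10}  [accepting]
'c' @ 3: {9,10,11}  [accepting]
'c' @ 4: {9,10,11}  [accepting]
'd' @ 5: {9,10,11}  [accepting]
'a' @ 6: {9,10,11}  [accepting]
'a' @ 7: {9,10,11}  [accepting]
final: {9,10,11}; accept 9 in set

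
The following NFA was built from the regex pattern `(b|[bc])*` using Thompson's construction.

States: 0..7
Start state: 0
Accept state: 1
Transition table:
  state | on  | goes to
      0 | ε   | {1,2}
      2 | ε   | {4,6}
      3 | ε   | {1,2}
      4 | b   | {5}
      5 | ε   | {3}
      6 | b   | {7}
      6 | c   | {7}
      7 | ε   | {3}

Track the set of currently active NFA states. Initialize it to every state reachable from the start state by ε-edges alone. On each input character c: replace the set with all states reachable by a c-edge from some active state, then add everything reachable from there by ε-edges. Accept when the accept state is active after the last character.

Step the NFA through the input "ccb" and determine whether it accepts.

Answer: ACCEPT

Derivation:
S₀ = ε-closure({0}) = {0,1,2,4,6}
'c' @ 1: {1,2,3,4,6,7}  ✓accept
'c' @ 2: {1,2,3,4,6,7}  ✓accept
'b' @ 3: {1,2,3,4,5,6,7}  ✓accept
end set {1,2,3,4,5,6,7} — state 1 in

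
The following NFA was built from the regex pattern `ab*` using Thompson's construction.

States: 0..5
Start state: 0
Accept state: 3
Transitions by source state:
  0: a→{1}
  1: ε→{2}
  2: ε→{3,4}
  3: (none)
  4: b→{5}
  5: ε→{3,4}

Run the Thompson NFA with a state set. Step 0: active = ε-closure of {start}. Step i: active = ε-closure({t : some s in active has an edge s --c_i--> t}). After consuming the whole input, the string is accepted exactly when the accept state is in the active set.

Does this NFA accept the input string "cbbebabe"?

start: ε-closure({0}) = {0}
'c' @ 1: {}  — no active states
rest 'bbebabe' ignored (set empty)
after full input: {}  (accept=3 not in)

Answer: REJECT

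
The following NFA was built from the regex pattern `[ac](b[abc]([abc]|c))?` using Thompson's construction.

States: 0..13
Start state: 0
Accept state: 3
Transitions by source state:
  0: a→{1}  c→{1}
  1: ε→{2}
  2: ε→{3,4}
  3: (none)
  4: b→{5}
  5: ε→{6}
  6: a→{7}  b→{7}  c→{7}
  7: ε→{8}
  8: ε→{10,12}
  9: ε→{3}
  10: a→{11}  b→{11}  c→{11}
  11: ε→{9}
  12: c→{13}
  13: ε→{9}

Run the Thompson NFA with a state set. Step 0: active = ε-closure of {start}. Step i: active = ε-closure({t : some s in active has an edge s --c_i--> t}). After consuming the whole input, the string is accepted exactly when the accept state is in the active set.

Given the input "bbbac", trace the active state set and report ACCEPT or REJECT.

initial (ε-close {0}): {0}
'b' @ 1: {}  — no active states
rest 'bbac' ignored (set empty)
final: {}; accept 3 not in set

Answer: REJECT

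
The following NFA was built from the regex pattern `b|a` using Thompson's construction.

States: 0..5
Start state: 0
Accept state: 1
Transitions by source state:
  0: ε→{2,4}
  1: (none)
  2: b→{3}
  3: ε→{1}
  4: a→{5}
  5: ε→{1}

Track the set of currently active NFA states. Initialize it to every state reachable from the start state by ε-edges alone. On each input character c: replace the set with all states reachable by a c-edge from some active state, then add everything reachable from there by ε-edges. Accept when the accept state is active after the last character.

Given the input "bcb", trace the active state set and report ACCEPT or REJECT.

Answer: REJECT

Derivation:
start: ε-closure({0}) = {0,2,4}
'b' @ 1: {1,3}  [accepting]
'c' @ 2: {}  — no active states
rest 'b' ignored (set empty)
end set {} — state 1 not in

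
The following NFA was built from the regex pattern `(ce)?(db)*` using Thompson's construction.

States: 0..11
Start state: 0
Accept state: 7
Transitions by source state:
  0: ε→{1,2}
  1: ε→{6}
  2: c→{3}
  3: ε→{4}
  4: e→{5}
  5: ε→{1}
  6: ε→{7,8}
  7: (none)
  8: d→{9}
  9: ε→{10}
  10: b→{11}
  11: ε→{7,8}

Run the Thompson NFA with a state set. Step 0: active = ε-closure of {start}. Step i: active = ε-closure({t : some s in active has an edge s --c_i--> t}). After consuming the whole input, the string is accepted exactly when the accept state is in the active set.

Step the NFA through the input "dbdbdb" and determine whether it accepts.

Answer: ACCEPT

Steps:
initial (ε-close {0}): {0,1,2,6,7,8}
'd' @ 1: {9,10}
'b' @ 2: {7,8,11}  ✓accept
'd' @ 3: {9,10}
'b' @ 4: {7,8,11}  ✓accept
'd' @ 5: {9,10}
'b' @ 6: {7,8,11}  ✓accept
after full input: {7,8,11}  (accept=7 in)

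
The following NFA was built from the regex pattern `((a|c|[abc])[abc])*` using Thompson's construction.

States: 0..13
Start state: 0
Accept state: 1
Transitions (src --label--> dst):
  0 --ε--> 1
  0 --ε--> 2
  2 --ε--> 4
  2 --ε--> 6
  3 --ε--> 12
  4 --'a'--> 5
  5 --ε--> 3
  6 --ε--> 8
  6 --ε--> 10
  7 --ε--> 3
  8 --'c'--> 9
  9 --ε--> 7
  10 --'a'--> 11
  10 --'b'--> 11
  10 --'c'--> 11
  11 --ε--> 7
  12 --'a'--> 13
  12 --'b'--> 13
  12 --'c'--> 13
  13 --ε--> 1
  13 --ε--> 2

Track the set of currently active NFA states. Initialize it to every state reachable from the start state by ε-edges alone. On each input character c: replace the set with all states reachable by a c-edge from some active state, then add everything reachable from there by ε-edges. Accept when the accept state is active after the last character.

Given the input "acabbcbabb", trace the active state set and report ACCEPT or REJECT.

S₀ = ε-closure({0}) = {0,1,2,4,6,8,10}
'a' @ 1: {3,5,7,11,12}
'c' @ 2: {1,2,4,6,8,10,13}  [accepting]
'a' @ 3: {3,5,7,11,12}
'b' @ 4: {1,2,4,6,8,10,13}  [accepting]
'b' @ 5: {3,7,11,12}
'c' @ 6: {1,2,4,6,8,10,13}  [accepting]
'b' @ 7: {3,7,11,12}
'a' @ 8: {1,2,4,6,8,10,13}  [accepting]
'b' @ 9: {3,7,11,12}
'b' @ 10: {1,2,4,6,8,10,13}  [accepting]
final: {1,2,4,6,8,10,13}; accept 1 in set

Answer: ACCEPT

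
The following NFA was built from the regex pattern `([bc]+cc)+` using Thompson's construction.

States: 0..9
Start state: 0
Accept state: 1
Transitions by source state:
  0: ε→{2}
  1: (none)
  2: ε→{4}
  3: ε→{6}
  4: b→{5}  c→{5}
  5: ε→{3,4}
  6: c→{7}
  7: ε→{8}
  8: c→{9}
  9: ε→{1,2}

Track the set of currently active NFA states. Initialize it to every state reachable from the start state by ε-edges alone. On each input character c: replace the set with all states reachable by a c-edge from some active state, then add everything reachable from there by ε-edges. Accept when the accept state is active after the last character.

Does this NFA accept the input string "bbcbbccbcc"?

initial (ε-close {0}): {0,2,4}
'b' @ 1: {3,4,5,6}
'b' @ 2: {3,4,5,6}
'c' @ 3: {3,4,5,6,7,8}
'b' @ 4: {3,4,5,6}
'b' @ 5: {3,4,5,6}
'c' @ 6: {3,4,5,6,7,8}
'c' @ 7: {1,2,3,4,5,6,7,8,9}  [accepting]
'b' @ 8: {3,4,5,6}
'c' @ 9: {3,4,5,6,7,8}
'c' @ 10: {1,2,3,4,5,6,7,8,9}  [accepting]
final: {1,2,3,4,5,6,7,8,9}; accept 1 in set

Answer: ACCEPT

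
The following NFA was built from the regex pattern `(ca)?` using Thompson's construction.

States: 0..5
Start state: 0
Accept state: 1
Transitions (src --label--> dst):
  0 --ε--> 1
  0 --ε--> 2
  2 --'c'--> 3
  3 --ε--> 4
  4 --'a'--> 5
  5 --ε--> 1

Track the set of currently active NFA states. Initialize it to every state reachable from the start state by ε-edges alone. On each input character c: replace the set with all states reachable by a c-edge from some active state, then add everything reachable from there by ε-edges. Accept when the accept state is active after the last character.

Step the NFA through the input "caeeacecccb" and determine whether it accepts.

Answer: REJECT

Steps:
S₀ = ε-closure({0}) = {0,1,2}
'c' @ 1: {3,4}
'a' @ 2: {1,5}  [accepting]
'e' @ 3: {}  — dead — no transitions
rest 'eacecccb' ignored (set empty)
end set {} — state 1 not in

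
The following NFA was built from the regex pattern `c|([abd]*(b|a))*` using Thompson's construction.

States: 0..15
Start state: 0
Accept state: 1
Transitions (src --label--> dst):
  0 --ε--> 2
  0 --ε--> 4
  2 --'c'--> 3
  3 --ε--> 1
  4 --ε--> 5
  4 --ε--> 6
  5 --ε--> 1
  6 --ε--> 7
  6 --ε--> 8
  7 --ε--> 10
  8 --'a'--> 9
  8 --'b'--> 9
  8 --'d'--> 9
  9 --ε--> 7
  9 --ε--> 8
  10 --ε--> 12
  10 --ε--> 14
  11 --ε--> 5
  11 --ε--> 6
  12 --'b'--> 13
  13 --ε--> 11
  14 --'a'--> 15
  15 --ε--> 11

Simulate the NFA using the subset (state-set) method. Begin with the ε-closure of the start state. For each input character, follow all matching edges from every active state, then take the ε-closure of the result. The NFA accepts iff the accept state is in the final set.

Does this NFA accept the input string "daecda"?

S₀ = ε-closure({0}) = {0,1,2,4,5,6,7,8,10,12,14}
'd' @ 1: {7,8,9,10,12,14}
'a' @ 2: {1,5,6,7,8,9,10,11,12,14,15}  [accepting]
'e' @ 3: {}  — dead — no transitions
rest 'cda' ignored (set empty)
after full input: {}  (accept=1 not in)

Answer: REJECT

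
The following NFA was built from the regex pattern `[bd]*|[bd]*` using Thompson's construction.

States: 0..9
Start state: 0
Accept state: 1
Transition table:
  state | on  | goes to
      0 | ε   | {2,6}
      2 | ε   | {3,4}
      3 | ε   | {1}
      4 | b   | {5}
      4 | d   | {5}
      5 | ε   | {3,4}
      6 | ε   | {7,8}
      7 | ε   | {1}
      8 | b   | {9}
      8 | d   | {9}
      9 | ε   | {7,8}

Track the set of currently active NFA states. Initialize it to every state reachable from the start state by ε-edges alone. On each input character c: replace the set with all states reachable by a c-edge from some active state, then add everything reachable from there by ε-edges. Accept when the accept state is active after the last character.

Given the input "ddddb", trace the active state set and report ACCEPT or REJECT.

S₀ = ε-closure({0}) = {0,1,2,3,4,6,7,8}
'd' @ 1: {1,3,4,5,7,8,9}  (accept∈set)
'd' @ 2: {1,3,4,5,7,8,9}  (accept∈set)
'd' @ 3: {1,3,4,5,7,8,9}  (accept∈set)
'd' @ 4: {1,3,4,5,7,8,9}  (accept∈set)
'b' @ 5: {1,3,4,5,7,8,9}  (accept∈set)
end set {1,3,4,5,7,8,9} — state 1 in

Answer: ACCEPT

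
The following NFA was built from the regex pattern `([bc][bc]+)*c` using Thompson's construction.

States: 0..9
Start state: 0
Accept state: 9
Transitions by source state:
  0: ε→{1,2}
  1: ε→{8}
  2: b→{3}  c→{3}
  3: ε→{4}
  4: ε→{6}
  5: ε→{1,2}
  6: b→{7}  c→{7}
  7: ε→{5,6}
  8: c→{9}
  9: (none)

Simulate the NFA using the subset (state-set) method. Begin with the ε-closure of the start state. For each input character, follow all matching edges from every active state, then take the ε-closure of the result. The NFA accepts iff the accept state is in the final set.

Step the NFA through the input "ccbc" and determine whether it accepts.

initial (ε-close {0}): {0,1,2,8}
'c' @ 1: {3,4,6,9}  ✓accept
'c' @ 2: {1,2,5,6,7,8}
'b' @ 3: {1,2,3,4,5,6,7,8}
'c' @ 4: {1,2,3,4,5,6,7,8,9}  ✓accept
final: {1,2,3,4,5,6,7,8,9}; accept 9 in set

Answer: ACCEPT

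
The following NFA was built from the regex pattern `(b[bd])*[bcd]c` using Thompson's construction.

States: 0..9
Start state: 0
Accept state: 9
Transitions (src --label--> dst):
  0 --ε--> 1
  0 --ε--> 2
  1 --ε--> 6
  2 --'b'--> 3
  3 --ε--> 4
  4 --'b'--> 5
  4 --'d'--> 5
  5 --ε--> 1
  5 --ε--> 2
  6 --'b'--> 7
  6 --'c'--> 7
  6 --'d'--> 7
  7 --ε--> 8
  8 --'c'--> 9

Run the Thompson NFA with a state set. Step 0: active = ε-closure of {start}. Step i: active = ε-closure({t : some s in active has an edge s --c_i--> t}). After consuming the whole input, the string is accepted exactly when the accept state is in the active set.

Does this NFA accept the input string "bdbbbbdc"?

Answer: ACCEPT

Trace:
initial (ε-close {0}): {0,1,2,6}
'b' @ 1: {3,4,7,8}
'd' @ 2: {1,2,5,6}
'b' @ 3: {3,4,7,8}
'b' @ 4: {1,2,5,6}
'b' @ 5: {3,4,7,8}
'b' @ 6: {1,2,5,6}
'd' @ 7: {7,8}
'c' @ 8: {9}  ✓accept
end set {9} — state 9 in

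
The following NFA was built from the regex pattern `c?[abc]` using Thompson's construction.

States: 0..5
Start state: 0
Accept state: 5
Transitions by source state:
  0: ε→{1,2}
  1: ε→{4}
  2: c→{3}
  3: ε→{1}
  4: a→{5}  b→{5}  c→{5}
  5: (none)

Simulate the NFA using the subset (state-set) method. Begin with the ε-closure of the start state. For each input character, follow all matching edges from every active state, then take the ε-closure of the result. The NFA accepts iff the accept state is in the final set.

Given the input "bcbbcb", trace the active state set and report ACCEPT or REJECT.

Answer: REJECT

Trace:
initial (ε-close {0}): {0,1,2,4}
'b' @ 1: {5}  (accept∈set)
'c' @ 2: {}  — dead — no transitions
rest 'bbcb' ignored (set empty)
end set {} — state 5 not in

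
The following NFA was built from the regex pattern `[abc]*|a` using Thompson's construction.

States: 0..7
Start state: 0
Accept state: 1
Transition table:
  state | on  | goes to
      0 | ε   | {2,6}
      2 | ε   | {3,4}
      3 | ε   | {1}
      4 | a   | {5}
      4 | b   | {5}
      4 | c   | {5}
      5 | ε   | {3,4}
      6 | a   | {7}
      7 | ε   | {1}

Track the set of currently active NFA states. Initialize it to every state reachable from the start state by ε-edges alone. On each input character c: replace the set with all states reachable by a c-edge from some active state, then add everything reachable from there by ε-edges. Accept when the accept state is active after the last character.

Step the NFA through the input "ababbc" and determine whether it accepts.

S₀ = ε-closure({0}) = {0,1,2,3,4,6}
'a' @ 1: {1,3,4,5,7}  (accept∈set)
'b' @ 2: {1,3,4,5}  (accept∈set)
'a' @ 3: {1,3,4,5}  (accept∈set)
'b' @ 4: {1,3,4,5}  (accept∈set)
'b' @ 5: {1,3,4,5}  (accept∈set)
'c' @ 6: {1,3,4,5}  (accept∈set)
after full input: {1,3,4,5}  (accept=1 in)

Answer: ACCEPT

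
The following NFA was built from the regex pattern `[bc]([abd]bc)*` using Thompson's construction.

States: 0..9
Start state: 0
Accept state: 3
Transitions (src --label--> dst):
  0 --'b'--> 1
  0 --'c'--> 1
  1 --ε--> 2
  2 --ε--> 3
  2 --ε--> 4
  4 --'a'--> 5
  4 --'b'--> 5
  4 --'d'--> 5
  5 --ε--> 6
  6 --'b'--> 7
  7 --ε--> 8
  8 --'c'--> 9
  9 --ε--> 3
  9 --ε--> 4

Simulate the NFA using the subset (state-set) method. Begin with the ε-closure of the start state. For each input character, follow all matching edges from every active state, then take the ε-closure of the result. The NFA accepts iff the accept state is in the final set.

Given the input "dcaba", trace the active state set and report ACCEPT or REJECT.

initial (ε-close {0}): {0}
'd' @ 1: {}  — state set empty
rest 'caba' ignored (set empty)
final: {}; accept 3 not in set

Answer: REJECT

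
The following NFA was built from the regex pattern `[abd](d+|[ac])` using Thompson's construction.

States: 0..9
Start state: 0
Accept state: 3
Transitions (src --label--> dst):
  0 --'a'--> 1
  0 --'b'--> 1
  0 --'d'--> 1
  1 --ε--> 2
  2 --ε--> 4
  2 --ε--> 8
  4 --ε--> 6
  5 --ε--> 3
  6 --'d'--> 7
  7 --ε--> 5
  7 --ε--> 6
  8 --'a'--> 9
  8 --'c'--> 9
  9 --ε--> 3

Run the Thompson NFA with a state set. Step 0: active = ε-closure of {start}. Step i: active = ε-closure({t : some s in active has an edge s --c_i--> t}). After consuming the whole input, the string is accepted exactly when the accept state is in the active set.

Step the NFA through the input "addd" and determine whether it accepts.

Answer: ACCEPT

Derivation:
start: ε-closure({0}) = {0}
'a' @ 1: {1,2,4,6,8}
'd' @ 2: {3,5,6,7}  ✓accept
'd' @ 3: {3,5,6,7}  ✓accept
'd' @ 4: {3,5,6,7}  ✓accept
final: {3,5,6,7}; accept 3 in set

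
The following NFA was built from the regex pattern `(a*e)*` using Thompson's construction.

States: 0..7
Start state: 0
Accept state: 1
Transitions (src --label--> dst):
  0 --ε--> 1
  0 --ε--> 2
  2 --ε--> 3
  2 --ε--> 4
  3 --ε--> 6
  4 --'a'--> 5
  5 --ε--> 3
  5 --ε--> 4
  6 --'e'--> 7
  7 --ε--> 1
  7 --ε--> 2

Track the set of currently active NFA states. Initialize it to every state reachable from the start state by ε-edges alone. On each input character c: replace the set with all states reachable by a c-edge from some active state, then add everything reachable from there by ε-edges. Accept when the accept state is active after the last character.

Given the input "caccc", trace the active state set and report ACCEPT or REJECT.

Answer: REJECT

Steps:
S₀ = ε-closure({0}) = {0,1,2,3,4,6}
'c' @ 1: {}  — dead — no transitions
rest 'accc' ignored (set empty)
after full input: {}  (accept=1 not in)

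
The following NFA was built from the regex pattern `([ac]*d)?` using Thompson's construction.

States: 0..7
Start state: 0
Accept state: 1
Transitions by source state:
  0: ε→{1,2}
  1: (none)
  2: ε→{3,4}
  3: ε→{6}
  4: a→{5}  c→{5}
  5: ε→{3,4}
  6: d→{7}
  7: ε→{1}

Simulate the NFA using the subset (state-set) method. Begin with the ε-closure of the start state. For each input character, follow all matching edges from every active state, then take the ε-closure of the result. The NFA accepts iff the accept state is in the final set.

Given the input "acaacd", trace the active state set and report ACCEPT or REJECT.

start: ε-closure({0}) = {0,1,2,3,4,6}
'a' @ 1: {3,4,5,6}
'c' @ 2: {3,4,5,6}
'a' @ 3: {3,4,5,6}
'a' @ 4: {3,4,5,6}
'c' @ 5: {3,4,5,6}
'd' @ 6: {1,7}  (accept∈set)
end set {1,7} — state 1 in

Answer: ACCEPT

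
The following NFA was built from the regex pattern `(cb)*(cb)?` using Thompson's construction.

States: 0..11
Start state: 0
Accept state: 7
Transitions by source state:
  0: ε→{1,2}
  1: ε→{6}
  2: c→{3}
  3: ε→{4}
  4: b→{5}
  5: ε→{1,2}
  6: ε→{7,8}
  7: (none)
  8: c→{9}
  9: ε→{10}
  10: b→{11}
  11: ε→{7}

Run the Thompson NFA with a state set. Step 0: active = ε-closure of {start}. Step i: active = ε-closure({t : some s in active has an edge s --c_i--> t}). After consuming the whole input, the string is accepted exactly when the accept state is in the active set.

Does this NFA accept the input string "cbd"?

Answer: REJECT

Steps:
S₀ = ε-closure({0}) = {0,1,2,6,7,8}
'c' @ 1: {3,4,9,10}
'b' @ 2: {1,2,5,6,7,8,11}  (accept∈set)
'd' @ 3: {}  — no active states
final: {}; accept 7 not in set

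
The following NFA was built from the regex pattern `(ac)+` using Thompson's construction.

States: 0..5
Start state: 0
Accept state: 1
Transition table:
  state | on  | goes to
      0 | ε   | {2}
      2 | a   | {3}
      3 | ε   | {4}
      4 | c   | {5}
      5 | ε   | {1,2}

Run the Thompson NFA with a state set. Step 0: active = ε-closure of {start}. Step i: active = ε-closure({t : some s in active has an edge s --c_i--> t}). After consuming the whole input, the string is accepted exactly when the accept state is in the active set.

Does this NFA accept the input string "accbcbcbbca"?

Answer: REJECT

Derivation:
start: ε-closure({0}) = {0,2}
'a' @ 1: {3,4}
'c' @ 2: {1,2,5}  ✓accept
'c' @ 3: {}  — state set empty
rest 'bcbcbbca' ignored (set empty)
after full input: {}  (accept=1 not in)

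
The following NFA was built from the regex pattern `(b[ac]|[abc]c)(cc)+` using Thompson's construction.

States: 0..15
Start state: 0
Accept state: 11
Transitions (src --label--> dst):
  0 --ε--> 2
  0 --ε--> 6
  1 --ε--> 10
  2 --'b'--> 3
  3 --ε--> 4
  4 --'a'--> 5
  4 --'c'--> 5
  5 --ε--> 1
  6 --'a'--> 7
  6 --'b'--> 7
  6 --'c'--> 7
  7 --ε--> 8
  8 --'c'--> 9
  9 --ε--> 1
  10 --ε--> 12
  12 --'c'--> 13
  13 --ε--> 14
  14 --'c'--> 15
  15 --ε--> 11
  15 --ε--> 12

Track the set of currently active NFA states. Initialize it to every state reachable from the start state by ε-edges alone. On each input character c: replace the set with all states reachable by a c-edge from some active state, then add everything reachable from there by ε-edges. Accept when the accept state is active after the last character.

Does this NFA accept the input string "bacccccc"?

S₀ = ε-closure({0}) = {0,2,6}
'b' @ 1: {3,4,7,8}
'a' @ 2: {1,5,10,12}
'c' @ 3: {13,14}
'c' @ 4: {11,12,15}  (accept∈set)
'c' @ 5: {13,14}
'c' @ 6: {11,12,15}  (accept∈set)
'c' @ 7: {13,14}
'c' @ 8: {11,12,15}  (accept∈set)
final: {11,12,15}; accept 11 in set

Answer: ACCEPT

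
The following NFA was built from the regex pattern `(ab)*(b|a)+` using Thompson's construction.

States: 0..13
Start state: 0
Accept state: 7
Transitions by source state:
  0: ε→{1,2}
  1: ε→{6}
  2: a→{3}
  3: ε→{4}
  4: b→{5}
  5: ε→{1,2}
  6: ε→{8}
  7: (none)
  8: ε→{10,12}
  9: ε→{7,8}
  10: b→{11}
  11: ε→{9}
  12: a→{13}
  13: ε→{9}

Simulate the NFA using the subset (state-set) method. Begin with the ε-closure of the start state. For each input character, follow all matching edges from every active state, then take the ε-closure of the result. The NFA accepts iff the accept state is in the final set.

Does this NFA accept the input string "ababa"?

Answer: ACCEPT

Derivation:
S₀ = ε-closure({0}) = {0,1,2,6,8,10,12}
'a' @ 1: {3,4,7,8,9,10,12,13}  [accepting]
'b' @ 2: {1,2,5,6,7,8,9,10,11,12}  [accepting]
'a' @ 3: {3,4,7,8,9,10,12,13}  [accepting]
'b' @ 4: {1,2,5,6,7,8,9,10,11,12}  [accepting]
'a' @ 5: {3,4,7,8,9,10,12,13}  [accepting]
final: {3,4,7,8,9,10,12,13}; accept 7 in set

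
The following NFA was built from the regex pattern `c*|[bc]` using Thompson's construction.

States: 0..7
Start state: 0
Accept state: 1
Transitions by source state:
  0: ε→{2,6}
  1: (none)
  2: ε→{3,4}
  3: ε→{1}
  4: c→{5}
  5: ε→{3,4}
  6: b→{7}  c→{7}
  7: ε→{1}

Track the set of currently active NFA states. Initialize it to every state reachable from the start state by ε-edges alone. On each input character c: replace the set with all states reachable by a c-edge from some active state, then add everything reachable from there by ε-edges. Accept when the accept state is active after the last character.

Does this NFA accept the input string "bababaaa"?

Answer: REJECT

Steps:
initial (ε-close {0}): {0,1,2,3,4,6}
'b' @ 1: {1,7}  [accepting]
'a' @ 2: {}  — state set empty
rest 'babaaa' ignored (set empty)
end set {} — state 1 not in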